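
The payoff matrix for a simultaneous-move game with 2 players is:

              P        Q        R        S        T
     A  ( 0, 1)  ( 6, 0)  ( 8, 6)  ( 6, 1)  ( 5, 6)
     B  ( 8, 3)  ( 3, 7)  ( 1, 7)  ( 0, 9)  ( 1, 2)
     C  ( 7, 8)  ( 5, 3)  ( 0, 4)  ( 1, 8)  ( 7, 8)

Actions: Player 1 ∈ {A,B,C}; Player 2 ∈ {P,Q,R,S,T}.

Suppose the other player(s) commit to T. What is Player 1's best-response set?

BR_1 = {C}

u_1(A vs T) = 5
u_1(B vs T) = 1
u_1(C vs T) = 7
max payoff 7 at {C}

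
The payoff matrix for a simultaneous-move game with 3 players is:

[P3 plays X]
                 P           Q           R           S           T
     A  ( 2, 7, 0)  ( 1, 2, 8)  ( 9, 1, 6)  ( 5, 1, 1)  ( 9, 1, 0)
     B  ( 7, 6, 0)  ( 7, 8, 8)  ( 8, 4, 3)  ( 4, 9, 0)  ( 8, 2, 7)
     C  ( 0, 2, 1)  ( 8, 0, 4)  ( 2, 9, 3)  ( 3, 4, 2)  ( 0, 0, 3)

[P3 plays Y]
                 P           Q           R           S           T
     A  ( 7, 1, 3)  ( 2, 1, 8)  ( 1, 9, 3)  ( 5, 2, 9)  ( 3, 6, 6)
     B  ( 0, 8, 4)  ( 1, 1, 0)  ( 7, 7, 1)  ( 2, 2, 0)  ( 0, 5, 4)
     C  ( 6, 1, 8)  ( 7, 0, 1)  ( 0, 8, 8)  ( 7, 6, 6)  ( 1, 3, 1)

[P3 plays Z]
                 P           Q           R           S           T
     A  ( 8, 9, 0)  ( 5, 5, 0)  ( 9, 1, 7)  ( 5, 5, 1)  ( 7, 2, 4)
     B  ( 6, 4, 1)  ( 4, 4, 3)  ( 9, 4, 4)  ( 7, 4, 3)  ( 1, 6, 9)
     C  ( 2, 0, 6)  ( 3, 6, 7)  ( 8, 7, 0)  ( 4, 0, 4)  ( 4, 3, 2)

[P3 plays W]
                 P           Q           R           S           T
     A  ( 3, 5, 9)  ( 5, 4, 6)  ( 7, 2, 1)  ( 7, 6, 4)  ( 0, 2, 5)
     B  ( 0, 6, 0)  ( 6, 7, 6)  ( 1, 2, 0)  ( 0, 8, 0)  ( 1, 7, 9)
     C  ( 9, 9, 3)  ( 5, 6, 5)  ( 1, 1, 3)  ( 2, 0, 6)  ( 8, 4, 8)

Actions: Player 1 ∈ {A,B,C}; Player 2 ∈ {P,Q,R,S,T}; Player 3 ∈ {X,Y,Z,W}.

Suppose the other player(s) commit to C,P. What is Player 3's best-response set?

u_3(X vs C,P) = 1
u_3(Y vs C,P) = 8
u_3(Z vs C,P) = 6
u_3(W vs C,P) = 3
max payoff 8 at {Y}

P3 best: {Y}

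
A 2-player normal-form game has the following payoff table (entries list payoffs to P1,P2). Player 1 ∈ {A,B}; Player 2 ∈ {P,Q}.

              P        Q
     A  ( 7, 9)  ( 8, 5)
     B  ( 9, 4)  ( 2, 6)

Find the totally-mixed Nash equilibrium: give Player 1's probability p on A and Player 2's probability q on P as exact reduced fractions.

(p,q) = (1/3, 3/4)

P1 indiff ⇒ q·7+(1-q)·8 = q·9+(1-q)·2 ⇒ q(-2) = (1-q)(-6) ⇒ q = 3/4
P2 indiff ⇒ p·9+(1-p)·4 = p·5+(1-p)·6 ⇒ p(4) = (1-p)(2) ⇒ p = 1/3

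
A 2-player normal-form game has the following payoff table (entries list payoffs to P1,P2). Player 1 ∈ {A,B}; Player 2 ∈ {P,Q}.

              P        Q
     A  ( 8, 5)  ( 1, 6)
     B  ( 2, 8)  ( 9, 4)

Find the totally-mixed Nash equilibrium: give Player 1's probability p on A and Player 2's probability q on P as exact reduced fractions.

P1 indiff ⇒ q·8+(1-q)·1 = q·2+(1-q)·9 ⇒ q(6) = (1-q)(8) ⇒ q = 4/7
P2 indiff ⇒ p·5+(1-p)·8 = p·6+(1-p)·4 ⇒ p(-1) = (1-p)(-4) ⇒ p = 4/5

P1 mixes 4/5 on A; P2 mixes 4/7 on P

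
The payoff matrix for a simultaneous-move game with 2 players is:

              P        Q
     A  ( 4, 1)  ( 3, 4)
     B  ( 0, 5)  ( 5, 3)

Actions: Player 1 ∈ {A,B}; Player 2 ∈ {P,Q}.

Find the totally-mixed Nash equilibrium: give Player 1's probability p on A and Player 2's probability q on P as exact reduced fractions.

P1 indiff ⇒ q·4+(1-q)·3 = q·0+(1-q)·5 ⇒ q(4) = (1-q)(2) ⇒ q = 1/3
P2 indiff ⇒ p·1+(1-p)·5 = p·4+(1-p)·3 ⇒ p(-3) = (1-p)(-2) ⇒ p = 2/5

p=2/5, q=1/3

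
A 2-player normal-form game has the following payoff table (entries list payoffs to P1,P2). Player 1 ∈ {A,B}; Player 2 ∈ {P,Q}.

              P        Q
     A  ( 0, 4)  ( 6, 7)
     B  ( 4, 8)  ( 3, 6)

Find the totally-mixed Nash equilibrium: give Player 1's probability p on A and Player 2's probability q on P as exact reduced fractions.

(p,q) = (2/5, 3/7)

P1 indiff ⇒ q·0+(1-q)·6 = q·4+(1-q)·3 ⇒ q(-4) = (1-q)(-3) ⇒ q = 3/7
P2 indiff ⇒ p·4+(1-p)·8 = p·7+(1-p)·6 ⇒ p(-3) = (1-p)(-2) ⇒ p = 2/5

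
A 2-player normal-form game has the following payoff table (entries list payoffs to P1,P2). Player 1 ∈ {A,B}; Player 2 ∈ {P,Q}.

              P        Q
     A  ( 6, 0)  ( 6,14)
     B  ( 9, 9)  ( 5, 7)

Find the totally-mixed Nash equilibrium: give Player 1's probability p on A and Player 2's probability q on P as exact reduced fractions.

(p,q) = (1/8, 1/4)

P1 indiff ⇒ q·6+(1-q)·6 = q·9+(1-q)·5 ⇒ q(-3) = (1-q)(-1) ⇒ q = 1/4
P2 indiff ⇒ p·0+(1-p)·9 = p·14+(1-p)·7 ⇒ p(-14) = (1-p)(-2) ⇒ p = 1/8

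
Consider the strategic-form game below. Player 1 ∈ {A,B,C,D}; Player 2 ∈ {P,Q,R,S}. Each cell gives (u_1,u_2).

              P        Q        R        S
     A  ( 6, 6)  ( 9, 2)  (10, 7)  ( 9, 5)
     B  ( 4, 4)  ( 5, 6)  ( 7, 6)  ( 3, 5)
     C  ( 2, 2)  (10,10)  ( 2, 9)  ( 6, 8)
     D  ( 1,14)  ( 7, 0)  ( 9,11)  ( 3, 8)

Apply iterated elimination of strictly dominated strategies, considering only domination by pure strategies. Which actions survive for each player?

P1 drop B (A beats it: P:6>4 Q:9>5 R:10>7 S:9>3)
P1 drop D (A beats it: P:6>1 Q:9>7 R:10>9 S:9>3)
P2 drop P (R beats it: A:7>6 C:9>2)
P2 drop S (R beats it: A:7>5 C:9>8)
P1→{A,C} P2→{Q,R}

IESDS → P1:{A,C} P2:{Q,R}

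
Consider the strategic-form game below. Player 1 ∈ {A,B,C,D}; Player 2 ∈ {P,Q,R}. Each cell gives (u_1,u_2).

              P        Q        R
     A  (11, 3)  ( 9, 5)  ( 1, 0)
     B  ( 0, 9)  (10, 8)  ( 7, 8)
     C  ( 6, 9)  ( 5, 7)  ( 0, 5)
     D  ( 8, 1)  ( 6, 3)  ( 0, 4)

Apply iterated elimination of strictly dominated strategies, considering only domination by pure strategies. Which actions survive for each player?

P1 drop C (A beats it: P:11>6 Q:9>5 R:1>0)
P1 drop D (A beats it: P:11>8 Q:9>6 R:1>0)
P2 drop R (P beats it: A:3>0 B:9>8)
P1→{A,B} P2→{P,Q}

Remaining: P1:{A,B} P2:{P,Q}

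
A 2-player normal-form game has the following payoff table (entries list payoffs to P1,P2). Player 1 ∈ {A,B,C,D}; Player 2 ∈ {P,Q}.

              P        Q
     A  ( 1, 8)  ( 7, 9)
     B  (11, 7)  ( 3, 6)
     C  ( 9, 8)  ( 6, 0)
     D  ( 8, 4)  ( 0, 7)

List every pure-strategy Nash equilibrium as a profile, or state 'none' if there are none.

(A,P): not NE [P1→B gives 11>1; P2→Q gives 9>8]
(A,Q): NE
(B,P): NE
(B,Q): not NE [P1→A gives 7>3; P2→P gives 7>6]
(C,P): not NE [P1→B gives 11>9]
(C,Q): not NE [P1→A gives 7>6; P2→P gives 8>0]
(D,P): not NE [P1→B gives 11>8; P2→Q gives 7>4]
(D,Q): not NE [P1→A gives 7>0]

PSNE = {(A,Q), (B,P)}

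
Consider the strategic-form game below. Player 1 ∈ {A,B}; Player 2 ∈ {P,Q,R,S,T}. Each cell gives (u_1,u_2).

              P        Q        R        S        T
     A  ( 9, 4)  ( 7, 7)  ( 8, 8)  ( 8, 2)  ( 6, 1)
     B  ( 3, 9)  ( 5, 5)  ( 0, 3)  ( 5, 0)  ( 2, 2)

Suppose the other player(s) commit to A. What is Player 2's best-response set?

BR_2 = {R}

u_2(P vs A) = 4
u_2(Q vs A) = 7
u_2(R vs A) = 8
u_2(S vs A) = 2
u_2(T vs A) = 1
max payoff 8 at {R}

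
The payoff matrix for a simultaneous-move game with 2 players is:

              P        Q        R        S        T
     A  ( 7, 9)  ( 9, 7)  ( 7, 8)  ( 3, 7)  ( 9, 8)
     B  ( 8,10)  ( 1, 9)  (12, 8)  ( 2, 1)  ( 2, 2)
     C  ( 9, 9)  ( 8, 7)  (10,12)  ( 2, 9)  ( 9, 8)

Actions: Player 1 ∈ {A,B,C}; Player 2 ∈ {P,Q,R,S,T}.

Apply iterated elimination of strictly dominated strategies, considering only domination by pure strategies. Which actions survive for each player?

P2 drop Q (P beats it: A:9>7 B:10>9 C:9>7)
P2 drop S (R beats it: A:8>7 B:8>1 C:12>9)
P2 drop T (P beats it: A:9>8 B:10>2 C:9>8)
P1 drop A (B beats it: P:8>7 R:12>7)
P1→{B,C} P2→{P,R}

IESDS → P1:{B,C} P2:{P,R}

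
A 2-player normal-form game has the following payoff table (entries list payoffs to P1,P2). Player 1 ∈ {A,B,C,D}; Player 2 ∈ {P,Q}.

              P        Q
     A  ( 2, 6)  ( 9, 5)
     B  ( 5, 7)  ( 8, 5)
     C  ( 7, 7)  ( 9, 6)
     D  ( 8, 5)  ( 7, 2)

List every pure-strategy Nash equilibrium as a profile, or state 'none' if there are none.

(A,P): not NE [P1→D gives 8>2]
(A,Q): not NE [P2→P gives 6>5]
(B,P): not NE [P1→D gives 8>5]
(B,Q): not NE [P1→C gives 9>8; P2→P gives 7>5]
(C,P): not NE [P1→D gives 8>7]
(C,Q): not NE [P2→P gives 7>6]
(D,P): NE
(D,Q): not NE [P1→C gives 9>7; P2→P gives 5>2]

Nash profiles: (D,P)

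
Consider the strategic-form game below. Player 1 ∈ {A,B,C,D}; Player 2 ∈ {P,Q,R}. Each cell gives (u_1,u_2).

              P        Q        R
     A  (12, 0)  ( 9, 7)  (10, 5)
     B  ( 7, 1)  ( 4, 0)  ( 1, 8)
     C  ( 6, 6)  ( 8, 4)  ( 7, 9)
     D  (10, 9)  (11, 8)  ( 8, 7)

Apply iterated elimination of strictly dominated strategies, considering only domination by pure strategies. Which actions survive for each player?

P1 drop B (A beats it: P:12>7 Q:9>4 R:10>1)
P1 drop C (A beats it: P:12>6 Q:9>8 R:10>7)
P2 drop R (Q beats it: A:7>5 D:8>7)
P1→{A,D} P2→{P,Q}

Remaining: P1:{A,D} P2:{P,Q}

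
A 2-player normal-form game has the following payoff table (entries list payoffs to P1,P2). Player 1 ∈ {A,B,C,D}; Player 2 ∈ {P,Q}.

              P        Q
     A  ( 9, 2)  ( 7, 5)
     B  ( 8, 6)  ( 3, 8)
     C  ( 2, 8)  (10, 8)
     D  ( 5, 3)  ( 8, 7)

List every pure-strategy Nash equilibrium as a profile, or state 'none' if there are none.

NE set: (C,Q)

(A,P): not NE [P2→Q gives 5>2]
(A,Q): not NE [P1→C gives 10>7]
(B,P): not NE [P1→A gives 9>8; P2→Q gives 8>6]
(B,Q): not NE [P1→C gives 10>3]
(C,P): not NE [P1→A gives 9>2]
(C,Q): NE
(D,P): not NE [P1→A gives 9>5; P2→Q gives 7>3]
(D,Q): not NE [P1→C gives 10>8]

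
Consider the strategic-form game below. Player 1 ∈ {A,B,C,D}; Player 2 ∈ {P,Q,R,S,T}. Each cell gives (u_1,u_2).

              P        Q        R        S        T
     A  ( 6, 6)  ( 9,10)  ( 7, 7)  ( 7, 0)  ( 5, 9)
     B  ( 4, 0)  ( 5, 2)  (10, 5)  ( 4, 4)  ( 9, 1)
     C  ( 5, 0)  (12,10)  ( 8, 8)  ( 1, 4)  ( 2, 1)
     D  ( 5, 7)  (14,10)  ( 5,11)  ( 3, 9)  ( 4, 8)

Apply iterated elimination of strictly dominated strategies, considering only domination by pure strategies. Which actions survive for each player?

IESDS → P1:{B,C,D} P2:{Q,R}

P2 drop P (Q beats it: A:10>6 B:2>0 C:10>0 D:10>7)
P2 drop S (R beats it: A:7>0 B:5>4 C:8>4 D:11>9)
P2 drop T (Q beats it: A:10>9 B:2>1 C:10>1 D:10>8)
P1 drop A (C beats it: Q:12>9 R:8>7)
P1→{B,C,D} P2→{Q,R}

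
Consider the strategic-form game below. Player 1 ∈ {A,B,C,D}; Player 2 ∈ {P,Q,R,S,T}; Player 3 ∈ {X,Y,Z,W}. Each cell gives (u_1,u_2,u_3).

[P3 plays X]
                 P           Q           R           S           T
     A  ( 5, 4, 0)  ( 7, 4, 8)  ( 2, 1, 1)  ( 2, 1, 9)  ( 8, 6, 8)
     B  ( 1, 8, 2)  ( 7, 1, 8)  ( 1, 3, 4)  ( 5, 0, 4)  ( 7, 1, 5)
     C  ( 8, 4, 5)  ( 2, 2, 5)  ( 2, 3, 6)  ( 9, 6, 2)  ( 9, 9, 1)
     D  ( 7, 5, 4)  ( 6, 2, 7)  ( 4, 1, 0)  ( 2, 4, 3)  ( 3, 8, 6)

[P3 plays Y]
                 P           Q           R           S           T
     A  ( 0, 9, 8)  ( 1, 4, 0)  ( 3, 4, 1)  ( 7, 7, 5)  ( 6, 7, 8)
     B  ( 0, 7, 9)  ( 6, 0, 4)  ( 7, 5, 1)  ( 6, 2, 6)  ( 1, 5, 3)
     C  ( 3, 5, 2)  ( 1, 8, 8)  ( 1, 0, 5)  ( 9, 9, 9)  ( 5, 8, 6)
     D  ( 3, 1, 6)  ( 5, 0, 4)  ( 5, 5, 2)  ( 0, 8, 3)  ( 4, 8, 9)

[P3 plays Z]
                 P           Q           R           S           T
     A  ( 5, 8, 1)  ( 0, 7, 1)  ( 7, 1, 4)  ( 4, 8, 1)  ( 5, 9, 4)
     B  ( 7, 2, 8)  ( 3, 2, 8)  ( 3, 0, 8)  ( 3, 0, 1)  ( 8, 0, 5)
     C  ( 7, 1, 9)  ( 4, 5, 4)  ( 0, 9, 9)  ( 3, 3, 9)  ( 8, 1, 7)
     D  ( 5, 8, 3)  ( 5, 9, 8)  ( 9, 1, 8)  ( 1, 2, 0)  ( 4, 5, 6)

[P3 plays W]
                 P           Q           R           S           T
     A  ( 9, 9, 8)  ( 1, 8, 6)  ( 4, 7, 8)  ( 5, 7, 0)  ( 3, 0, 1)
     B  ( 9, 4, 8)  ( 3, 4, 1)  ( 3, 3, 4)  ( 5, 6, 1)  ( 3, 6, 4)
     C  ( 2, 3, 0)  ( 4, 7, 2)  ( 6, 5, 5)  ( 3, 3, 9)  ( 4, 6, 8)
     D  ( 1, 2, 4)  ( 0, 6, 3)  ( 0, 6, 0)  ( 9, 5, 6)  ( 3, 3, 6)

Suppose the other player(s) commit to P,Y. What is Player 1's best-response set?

P1 best: {C,D}

u_1(A vs P,Y) = 0
u_1(B vs P,Y) = 0
u_1(C vs P,Y) = 3
u_1(D vs P,Y) = 3
max payoff 3 at {C,D}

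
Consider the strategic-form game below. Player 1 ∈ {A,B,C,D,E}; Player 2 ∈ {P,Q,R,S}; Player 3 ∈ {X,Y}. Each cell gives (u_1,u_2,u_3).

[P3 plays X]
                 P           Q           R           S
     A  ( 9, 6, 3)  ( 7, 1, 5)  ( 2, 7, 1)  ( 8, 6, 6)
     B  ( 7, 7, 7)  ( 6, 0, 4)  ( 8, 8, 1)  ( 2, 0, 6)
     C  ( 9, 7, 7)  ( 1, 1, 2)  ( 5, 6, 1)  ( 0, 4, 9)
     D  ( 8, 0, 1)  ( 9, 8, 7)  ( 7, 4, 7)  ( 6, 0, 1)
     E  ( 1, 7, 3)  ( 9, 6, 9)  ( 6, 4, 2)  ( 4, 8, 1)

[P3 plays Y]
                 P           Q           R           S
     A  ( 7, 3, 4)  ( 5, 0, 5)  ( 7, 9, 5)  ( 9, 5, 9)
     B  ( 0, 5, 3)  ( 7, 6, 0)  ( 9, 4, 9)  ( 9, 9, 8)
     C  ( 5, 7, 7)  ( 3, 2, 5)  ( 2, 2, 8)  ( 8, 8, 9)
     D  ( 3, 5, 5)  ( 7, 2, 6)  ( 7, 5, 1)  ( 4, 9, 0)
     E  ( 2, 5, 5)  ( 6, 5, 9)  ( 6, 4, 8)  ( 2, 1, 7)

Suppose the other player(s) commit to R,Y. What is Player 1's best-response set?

P1 best: {B}

u_1(A vs R,Y) = 7
u_1(B vs R,Y) = 9
u_1(C vs R,Y) = 2
u_1(D vs R,Y) = 7
u_1(E vs R,Y) = 6
max payoff 9 at {B}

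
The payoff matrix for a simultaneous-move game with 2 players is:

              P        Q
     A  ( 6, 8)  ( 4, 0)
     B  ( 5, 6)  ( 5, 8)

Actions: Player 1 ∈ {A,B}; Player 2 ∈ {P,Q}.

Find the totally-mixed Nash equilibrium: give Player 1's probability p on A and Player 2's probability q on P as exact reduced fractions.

p=1/5, q=1/2

P1 indiff ⇒ q·6+(1-q)·4 = q·5+(1-q)·5 ⇒ q(1) = (1-q)(1) ⇒ q = 1/2
P2 indiff ⇒ p·8+(1-p)·6 = p·0+(1-p)·8 ⇒ p(8) = (1-p)(2) ⇒ p = 1/5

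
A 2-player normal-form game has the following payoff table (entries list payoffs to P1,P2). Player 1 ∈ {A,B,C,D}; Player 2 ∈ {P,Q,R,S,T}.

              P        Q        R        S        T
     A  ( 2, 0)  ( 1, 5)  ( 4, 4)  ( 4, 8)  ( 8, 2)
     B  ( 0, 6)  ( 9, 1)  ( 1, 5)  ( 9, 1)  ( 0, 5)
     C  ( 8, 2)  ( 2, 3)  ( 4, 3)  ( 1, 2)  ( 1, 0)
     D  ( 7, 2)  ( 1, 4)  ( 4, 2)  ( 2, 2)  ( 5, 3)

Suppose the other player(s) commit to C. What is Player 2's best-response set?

argmax u_2 = {Q,R}

u_2(P vs C) = 2
u_2(Q vs C) = 3
u_2(R vs C) = 3
u_2(S vs C) = 2
u_2(T vs C) = 0
max payoff 3 at {Q,R}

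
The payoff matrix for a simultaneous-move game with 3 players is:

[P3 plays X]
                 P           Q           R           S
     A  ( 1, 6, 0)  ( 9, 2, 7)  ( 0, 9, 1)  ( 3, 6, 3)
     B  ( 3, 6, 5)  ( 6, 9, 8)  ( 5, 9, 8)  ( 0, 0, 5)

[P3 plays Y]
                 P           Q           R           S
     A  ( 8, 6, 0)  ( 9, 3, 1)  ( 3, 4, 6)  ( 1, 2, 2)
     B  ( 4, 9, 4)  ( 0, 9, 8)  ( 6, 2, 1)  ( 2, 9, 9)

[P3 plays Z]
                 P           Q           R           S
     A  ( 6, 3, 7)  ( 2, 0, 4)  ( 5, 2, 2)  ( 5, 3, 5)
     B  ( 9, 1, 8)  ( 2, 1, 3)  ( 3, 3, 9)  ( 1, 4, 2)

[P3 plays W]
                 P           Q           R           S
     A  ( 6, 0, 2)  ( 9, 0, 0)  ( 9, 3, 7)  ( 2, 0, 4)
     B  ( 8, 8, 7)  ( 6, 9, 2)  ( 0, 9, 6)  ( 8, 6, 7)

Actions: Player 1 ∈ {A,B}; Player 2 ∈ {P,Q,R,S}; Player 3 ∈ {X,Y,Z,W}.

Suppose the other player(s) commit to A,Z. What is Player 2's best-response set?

u_2(P vs A,Z) = 3
u_2(Q vs A,Z) = 0
u_2(R vs A,Z) = 2
u_2(S vs A,Z) = 3
max payoff 3 at {P,S}

BR_2 = {P,S}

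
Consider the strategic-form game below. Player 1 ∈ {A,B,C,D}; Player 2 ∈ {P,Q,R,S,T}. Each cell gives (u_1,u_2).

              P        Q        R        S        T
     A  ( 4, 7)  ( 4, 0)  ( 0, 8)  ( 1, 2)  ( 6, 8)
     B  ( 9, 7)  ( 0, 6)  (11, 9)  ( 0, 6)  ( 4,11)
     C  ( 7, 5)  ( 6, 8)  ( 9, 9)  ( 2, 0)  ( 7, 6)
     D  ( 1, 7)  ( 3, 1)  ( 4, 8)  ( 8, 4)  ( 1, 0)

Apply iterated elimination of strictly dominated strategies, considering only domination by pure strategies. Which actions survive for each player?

P1 drop A (C beats it: P:7>4 Q:6>4 R:9>0 S:2>1 T:7>6)
P2 drop P (R beats it: B:9>7 C:9>5 D:8>7)
P2 drop Q (R beats it: B:9>6 C:9>8 D:8>1)
P2 drop S (R beats it: B:9>6 C:9>0 D:8>4)
P1 drop D (B beats it: R:11>4 T:4>1)
P1→{B,C} P2→{R,T}

Survivors P1:{B,C} P2:{R,T}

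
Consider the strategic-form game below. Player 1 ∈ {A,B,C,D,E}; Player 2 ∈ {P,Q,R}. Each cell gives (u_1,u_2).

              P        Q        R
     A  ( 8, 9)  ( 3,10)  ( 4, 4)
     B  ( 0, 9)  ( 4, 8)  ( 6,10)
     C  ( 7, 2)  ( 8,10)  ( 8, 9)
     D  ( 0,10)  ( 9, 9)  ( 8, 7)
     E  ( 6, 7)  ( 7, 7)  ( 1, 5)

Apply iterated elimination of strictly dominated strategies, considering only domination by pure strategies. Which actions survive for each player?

P1 drop B (C beats it: P:7>0 Q:8>4 R:8>6)
P1 drop E (C beats it: P:7>6 Q:8>7 R:8>1)
P2 drop R (Q beats it: A:10>4 C:10>9 D:9>7)
P1→{A,C,D} P2→{P,Q}

IESDS → P1:{A,C,D} P2:{P,Q}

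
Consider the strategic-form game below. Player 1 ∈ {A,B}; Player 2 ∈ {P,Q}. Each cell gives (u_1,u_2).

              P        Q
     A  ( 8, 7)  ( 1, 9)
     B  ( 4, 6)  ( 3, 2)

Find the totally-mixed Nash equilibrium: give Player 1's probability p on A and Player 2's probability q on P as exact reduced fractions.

(p,q) = (2/3, 1/3)

P1 indiff ⇒ q·8+(1-q)·1 = q·4+(1-q)·3 ⇒ q(4) = (1-q)(2) ⇒ q = 1/3
P2 indiff ⇒ p·7+(1-p)·6 = p·9+(1-p)·2 ⇒ p(-2) = (1-p)(-4) ⇒ p = 2/3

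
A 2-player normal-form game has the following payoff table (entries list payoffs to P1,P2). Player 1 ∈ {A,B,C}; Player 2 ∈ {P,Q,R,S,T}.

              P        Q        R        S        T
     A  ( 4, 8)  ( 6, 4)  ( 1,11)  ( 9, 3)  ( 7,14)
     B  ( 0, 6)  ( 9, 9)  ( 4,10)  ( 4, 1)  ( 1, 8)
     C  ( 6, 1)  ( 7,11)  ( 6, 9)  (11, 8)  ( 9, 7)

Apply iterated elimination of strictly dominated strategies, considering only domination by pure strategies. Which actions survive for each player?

P1 drop A (C beats it: P:6>4 Q:7>6 R:6>1 S:11>9 T:9>7)
P2 drop P (Q beats it: B:9>6 C:11>1)
P2 drop S (Q beats it: B:9>1 C:11>8)
P2 drop T (Q beats it: B:9>8 C:11>7)
P1→{B,C} P2→{Q,R}

Remaining: P1:{B,C} P2:{Q,R}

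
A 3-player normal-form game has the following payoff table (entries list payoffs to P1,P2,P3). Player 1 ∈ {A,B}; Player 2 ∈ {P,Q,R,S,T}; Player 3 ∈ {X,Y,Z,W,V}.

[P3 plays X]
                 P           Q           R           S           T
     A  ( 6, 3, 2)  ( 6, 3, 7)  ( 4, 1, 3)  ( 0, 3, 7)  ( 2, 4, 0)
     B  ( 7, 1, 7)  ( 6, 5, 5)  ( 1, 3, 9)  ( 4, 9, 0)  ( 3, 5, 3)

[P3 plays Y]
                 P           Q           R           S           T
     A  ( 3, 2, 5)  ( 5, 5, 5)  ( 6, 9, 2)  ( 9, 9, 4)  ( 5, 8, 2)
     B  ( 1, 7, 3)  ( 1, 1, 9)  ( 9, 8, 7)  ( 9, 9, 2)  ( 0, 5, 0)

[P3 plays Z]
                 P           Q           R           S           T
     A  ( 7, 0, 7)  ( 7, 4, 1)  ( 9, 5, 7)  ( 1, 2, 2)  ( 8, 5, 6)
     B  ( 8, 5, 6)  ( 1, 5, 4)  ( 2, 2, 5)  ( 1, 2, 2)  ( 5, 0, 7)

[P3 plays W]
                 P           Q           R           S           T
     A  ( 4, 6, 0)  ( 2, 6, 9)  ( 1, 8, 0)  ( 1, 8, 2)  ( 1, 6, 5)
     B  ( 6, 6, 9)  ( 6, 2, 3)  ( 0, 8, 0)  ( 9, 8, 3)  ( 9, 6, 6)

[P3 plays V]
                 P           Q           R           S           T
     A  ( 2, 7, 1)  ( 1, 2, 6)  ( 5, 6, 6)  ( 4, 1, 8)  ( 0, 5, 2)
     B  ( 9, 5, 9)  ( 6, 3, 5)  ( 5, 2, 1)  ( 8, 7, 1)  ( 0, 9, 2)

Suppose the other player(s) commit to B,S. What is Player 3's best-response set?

u_3(X vs B,S) = 0
u_3(Y vs B,S) = 2
u_3(Z vs B,S) = 2
u_3(W vs B,S) = 3
u_3(V vs B,S) = 1
max payoff 3 at {W}

P3 best: {W}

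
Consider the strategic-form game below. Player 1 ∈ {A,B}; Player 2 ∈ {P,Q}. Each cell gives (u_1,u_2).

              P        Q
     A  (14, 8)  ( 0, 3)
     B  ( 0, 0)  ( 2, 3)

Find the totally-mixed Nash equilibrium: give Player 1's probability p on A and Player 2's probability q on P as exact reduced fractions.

P1 indiff ⇒ q·14+(1-q)·0 = q·0+(1-q)·2 ⇒ q(14) = (1-q)(2) ⇒ q = 1/8
P2 indiff ⇒ p·8+(1-p)·0 = p·3+(1-p)·3 ⇒ p(5) = (1-p)(3) ⇒ p = 3/8

p=3/8, q=1/8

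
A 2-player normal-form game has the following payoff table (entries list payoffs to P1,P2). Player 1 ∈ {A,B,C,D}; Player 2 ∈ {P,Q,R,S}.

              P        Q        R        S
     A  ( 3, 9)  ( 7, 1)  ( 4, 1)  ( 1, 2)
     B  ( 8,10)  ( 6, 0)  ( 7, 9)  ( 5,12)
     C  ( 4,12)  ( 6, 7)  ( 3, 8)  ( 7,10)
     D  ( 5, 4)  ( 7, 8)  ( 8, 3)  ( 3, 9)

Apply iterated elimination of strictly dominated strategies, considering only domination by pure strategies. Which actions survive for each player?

P2 drop Q (S beats it: A:2>1 B:12>0 C:10>7 D:9>8)
P1 drop A (B beats it: P:8>3 R:7>4 S:5>1)
P2 drop R (P beats it: B:10>9 C:12>8 D:4>3)
P1 drop D (B beats it: P:8>5 S:5>3)
P1→{B,C} P2→{P,S}

Survivors P1:{B,C} P2:{P,S}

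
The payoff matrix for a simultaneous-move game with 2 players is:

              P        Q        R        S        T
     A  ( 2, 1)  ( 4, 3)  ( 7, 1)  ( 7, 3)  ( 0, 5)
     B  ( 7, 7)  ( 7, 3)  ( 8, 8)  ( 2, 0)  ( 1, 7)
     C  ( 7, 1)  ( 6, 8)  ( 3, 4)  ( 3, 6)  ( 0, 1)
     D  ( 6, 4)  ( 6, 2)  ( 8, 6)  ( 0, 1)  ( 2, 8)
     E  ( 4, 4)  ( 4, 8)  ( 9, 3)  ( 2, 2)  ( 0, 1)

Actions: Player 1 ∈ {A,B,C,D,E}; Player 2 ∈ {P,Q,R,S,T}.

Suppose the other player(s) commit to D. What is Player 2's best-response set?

BR_2 = {T}

u_2(P vs D) = 4
u_2(Q vs D) = 2
u_2(R vs D) = 6
u_2(S vs D) = 1
u_2(T vs D) = 8
max payoff 8 at {T}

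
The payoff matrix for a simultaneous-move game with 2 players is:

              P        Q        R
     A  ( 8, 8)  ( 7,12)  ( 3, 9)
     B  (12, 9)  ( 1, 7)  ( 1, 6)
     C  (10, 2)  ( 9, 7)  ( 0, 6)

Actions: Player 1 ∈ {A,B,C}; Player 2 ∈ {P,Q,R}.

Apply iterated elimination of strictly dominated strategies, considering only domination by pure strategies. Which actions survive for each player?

P2 drop R (Q beats it: A:12>9 B:7>6 C:7>6)
P1 drop A (C beats it: P:10>8 Q:9>7)
P1→{B,C} P2→{P,Q}

Survivors P1:{B,C} P2:{P,Q}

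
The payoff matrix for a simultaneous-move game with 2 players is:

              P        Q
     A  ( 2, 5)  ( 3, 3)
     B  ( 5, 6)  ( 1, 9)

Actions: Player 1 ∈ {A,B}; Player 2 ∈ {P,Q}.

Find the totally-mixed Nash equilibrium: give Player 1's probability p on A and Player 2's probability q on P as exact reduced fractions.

p=3/5, q=2/5

P1 indiff ⇒ q·2+(1-q)·3 = q·5+(1-q)·1 ⇒ q(-3) = (1-q)(-2) ⇒ q = 2/5
P2 indiff ⇒ p·5+(1-p)·6 = p·3+(1-p)·9 ⇒ p(2) = (1-p)(3) ⇒ p = 3/5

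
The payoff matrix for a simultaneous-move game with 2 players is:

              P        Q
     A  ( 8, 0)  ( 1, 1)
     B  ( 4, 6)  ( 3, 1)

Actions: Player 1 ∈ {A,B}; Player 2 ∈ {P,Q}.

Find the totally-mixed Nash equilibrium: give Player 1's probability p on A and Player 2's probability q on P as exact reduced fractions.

P1 indiff ⇒ q·8+(1-q)·1 = q·4+(1-q)·3 ⇒ q(4) = (1-q)(2) ⇒ q = 1/3
P2 indiff ⇒ p·0+(1-p)·6 = p·1+(1-p)·1 ⇒ p(-1) = (1-p)(-5) ⇒ p = 5/6

p=5/6, q=1/3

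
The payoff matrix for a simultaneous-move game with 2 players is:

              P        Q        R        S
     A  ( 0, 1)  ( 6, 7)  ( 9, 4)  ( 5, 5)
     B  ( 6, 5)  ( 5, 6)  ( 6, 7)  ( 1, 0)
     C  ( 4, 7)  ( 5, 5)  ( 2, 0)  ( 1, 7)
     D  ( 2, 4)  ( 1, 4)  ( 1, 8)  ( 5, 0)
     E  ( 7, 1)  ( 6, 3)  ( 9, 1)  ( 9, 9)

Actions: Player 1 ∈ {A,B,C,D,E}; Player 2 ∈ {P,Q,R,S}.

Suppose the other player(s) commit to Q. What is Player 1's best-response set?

u_1(A vs Q) = 6
u_1(B vs Q) = 5
u_1(C vs Q) = 5
u_1(D vs Q) = 1
u_1(E vs Q) = 6
max payoff 6 at {A,E}

argmax u_1 = {A,E}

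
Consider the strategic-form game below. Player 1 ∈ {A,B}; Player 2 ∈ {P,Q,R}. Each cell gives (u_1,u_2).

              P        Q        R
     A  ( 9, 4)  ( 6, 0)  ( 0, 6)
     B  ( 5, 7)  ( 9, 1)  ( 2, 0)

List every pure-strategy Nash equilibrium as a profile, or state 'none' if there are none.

(A,P): not NE [P2→R gives 6>4]
(A,Q): not NE [P1→B gives 9>6; P2→R gives 6>0]
(A,R): not NE [P1→B gives 2>0]
(B,P): not NE [P1→A gives 9>5]
(B,Q): not NE [P2→P gives 7>1]
(B,R): not NE [P2→P gives 7>0]

No pure NE.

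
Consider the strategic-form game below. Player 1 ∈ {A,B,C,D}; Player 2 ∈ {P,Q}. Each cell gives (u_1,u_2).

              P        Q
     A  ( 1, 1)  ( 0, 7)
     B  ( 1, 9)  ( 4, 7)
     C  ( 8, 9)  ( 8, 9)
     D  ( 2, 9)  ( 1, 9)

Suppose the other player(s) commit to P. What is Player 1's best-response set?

u_1(A vs P) = 1
u_1(B vs P) = 1
u_1(C vs P) = 8
u_1(D vs P) = 2
max payoff 8 at {C}

argmax u_1 = {C}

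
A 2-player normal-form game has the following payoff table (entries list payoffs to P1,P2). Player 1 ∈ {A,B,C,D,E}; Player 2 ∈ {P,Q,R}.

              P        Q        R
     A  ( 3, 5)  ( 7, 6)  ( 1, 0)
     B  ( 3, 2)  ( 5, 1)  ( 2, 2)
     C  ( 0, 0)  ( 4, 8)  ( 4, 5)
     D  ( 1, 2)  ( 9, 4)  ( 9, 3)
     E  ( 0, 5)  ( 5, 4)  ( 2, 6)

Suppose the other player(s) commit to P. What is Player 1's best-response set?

BR_1 = {A,B}

u_1(A vs P) = 3
u_1(B vs P) = 3
u_1(C vs P) = 0
u_1(D vs P) = 1
u_1(E vs P) = 0
max payoff 3 at {A,B}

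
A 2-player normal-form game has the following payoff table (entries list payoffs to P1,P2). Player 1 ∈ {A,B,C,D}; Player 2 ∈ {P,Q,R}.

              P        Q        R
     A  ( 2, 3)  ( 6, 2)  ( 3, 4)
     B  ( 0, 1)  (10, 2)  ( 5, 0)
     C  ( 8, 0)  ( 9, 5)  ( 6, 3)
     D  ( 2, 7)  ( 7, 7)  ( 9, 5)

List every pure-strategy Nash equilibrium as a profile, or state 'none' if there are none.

(A,P): not NE [P1→C gives 8>2; P2→R gives 4>3]
(A,Q): not NE [P1→B gives 10>6; P2→R gives 4>2]
(A,R): not NE [P1→D gives 9>3]
(B,P): not NE [P1→C gives 8>0; P2→Q gives 2>1]
(B,Q): NE
(B,R): not NE [P1→D gives 9>5; P2→Q gives 2>0]
(C,P): not NE [P2→Q gives 5>0]
(C,Q): not NE [P1→B gives 10>9]
(C,R): not NE [P1→D gives 9>6; P2→Q gives 5>3]
(D,P): not NE [P1→C gives 8>2]
(D,Q): not NE [P1→B gives 10>7]
(D,R): not NE [P2→Q gives 7>5]

NE set: (B,Q)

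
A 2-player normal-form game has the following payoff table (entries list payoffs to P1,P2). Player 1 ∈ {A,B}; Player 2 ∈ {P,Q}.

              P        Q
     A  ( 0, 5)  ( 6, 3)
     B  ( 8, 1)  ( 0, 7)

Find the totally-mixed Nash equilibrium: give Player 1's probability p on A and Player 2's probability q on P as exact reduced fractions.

(p,q) = (3/4, 3/7)

P1 indiff ⇒ q·0+(1-q)·6 = q·8+(1-q)·0 ⇒ q(-8) = (1-q)(-6) ⇒ q = 3/7
P2 indiff ⇒ p·5+(1-p)·1 = p·3+(1-p)·7 ⇒ p(2) = (1-p)(6) ⇒ p = 3/4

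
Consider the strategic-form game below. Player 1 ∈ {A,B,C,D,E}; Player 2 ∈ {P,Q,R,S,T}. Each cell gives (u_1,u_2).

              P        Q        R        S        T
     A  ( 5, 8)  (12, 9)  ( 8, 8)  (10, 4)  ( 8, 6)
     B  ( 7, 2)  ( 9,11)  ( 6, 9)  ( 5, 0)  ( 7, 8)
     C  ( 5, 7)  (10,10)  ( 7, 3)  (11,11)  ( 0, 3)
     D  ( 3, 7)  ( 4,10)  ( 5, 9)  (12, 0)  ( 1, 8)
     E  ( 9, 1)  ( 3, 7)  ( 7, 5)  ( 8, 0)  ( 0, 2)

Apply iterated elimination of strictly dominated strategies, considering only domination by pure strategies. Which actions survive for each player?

IESDS → P1:{A,C,D} P2:{Q,S}

P2 drop P (Q beats it: A:9>8 B:11>2 C:10>7 D:10>7 E:7>1)
P1 drop B (A beats it: Q:12>9 R:8>6 S:10>5 T:8>7)
P1 drop E (A beats it: Q:12>3 R:8>7 S:10>8 T:8>0)
P2 drop R (Q beats it: A:9>8 C:10>3 D:10>9)
P2 drop T (Q beats it: A:9>6 C:10>3 D:10>8)
P1→{A,C,D} P2→{Q,S}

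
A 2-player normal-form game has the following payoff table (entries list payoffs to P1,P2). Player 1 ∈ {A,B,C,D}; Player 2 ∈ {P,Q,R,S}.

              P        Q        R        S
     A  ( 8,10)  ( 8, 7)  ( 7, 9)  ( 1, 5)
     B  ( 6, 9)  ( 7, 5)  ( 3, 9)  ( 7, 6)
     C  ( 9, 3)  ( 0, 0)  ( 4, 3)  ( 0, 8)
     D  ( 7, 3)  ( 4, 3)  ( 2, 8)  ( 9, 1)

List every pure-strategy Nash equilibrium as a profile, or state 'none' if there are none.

(A,P): not NE [P1→C gives 9>8]
(A,Q): not NE [P2→P gives 10>7]
(A,R): not NE [P2→P gives 10>9]
(A,S): not NE [P1→D gives 9>1; P2→P gives 10>5]
(B,P): not NE [P1→C gives 9>6]
(B,Q): not NE [P1→A gives 8>7; P2→R gives 9>5]
(B,R): not NE [P1→A gives 7>3]
(B,S): not NE [P1→D gives 9>7; P2→R gives 9>6]
(C,P): not NE [P2→S gives 8>3]
(C,Q): not NE [P1→A gives 8>0; P2→S gives 8>0]
(C,R): not NE [P1→A gives 7>4; P2→S gives 8>3]
(C,S): not NE [P1→D gives 9>0]
(D,P): not NE [P1→C gives 9>7; P2→R gives 8>3]
(D,Q): not NE [P1→A gives 8>4; P2→R gives 8>3]
(D,R): not NE [P1→A gives 7>2]
(D,S): not NE [P2→R gives 8>1]

PSNE: ∅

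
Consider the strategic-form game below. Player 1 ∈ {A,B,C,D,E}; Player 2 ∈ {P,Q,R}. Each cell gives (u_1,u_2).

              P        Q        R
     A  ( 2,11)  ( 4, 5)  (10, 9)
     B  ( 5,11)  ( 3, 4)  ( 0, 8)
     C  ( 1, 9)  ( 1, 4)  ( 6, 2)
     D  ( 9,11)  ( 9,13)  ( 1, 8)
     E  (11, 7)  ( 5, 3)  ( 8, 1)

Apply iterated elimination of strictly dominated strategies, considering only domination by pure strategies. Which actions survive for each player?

IESDS → P1:{D,E} P2:{P,Q}

P1 drop B (D beats it: P:9>5 Q:9>3 R:1>0)
P1 drop C (A beats it: P:2>1 Q:4>1 R:10>6)
P2 drop R (P beats it: A:11>9 D:11>8 E:7>1)
P1 drop A (D beats it: P:9>2 Q:9>4)
P1→{D,E} P2→{P,Q}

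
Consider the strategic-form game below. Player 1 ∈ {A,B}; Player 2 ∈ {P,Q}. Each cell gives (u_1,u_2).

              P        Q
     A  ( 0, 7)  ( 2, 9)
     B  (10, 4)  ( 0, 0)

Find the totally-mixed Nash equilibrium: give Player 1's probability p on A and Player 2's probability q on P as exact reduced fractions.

P1 indiff ⇒ q·0+(1-q)·2 = q·10+(1-q)·0 ⇒ q(-10) = (1-q)(-2) ⇒ q = 1/6
P2 indiff ⇒ p·7+(1-p)·4 = p·9+(1-p)·0 ⇒ p(-2) = (1-p)(-4) ⇒ p = 2/3

(p,q) = (2/3, 1/6)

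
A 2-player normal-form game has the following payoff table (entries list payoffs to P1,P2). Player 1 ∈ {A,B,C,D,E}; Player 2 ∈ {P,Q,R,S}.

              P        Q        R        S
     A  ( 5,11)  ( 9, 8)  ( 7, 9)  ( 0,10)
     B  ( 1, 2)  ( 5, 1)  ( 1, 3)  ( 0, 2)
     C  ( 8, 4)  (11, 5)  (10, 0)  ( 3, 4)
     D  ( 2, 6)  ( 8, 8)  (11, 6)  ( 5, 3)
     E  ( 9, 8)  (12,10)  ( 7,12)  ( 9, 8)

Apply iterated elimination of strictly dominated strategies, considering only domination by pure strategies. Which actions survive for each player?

P1 drop A (C beats it: P:8>5 Q:11>9 R:10>7 S:3>0)
P1 drop B (C beats it: P:8>1 Q:11>5 R:10>1 S:3>0)
P2 drop P (Q beats it: C:5>4 D:8>6 E:10>8)
P2 drop S (Q beats it: C:5>4 D:8>3 E:10>8)
P1→{C,D,E} P2→{Q,R}

IESDS → P1:{C,D,E} P2:{Q,R}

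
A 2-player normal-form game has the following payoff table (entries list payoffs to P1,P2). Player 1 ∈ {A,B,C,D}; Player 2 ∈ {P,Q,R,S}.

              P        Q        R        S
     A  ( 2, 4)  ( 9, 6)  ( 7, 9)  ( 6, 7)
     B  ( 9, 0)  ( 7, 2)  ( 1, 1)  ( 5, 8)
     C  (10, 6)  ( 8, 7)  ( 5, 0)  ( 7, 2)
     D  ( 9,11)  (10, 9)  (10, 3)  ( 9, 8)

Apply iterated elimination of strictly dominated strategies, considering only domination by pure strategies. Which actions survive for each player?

IESDS → P1:{C,D} P2:{P,Q}

P1 drop A (D beats it: P:9>2 Q:10>9 R:10>7 S:9>6)
P1 drop B (C beats it: P:10>9 Q:8>7 R:5>1 S:7>5)
P2 drop R (P beats it: C:6>0 D:11>3)
P2 drop S (P beats it: C:6>2 D:11>8)
P1→{C,D} P2→{P,Q}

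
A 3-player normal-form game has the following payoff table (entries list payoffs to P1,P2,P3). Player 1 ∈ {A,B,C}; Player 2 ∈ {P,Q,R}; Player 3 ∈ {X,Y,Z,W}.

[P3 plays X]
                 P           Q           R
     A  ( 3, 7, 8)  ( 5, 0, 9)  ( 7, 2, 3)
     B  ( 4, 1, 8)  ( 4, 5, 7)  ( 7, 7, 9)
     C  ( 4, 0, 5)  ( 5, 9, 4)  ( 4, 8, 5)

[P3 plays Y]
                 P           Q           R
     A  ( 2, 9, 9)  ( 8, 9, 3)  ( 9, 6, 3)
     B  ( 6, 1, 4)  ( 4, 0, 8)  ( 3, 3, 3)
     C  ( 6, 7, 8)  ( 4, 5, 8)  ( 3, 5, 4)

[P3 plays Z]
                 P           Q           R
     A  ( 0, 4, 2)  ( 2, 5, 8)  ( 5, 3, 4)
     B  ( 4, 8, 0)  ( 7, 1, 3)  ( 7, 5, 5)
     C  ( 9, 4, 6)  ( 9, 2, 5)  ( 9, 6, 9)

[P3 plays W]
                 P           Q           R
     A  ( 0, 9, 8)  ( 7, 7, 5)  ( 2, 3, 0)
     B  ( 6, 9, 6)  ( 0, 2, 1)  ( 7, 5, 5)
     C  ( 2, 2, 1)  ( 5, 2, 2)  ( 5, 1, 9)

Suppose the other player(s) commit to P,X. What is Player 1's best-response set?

argmax u_1 = {B,C}

u_1(A vs P,X) = 3
u_1(B vs P,X) = 4
u_1(C vs P,X) = 4
max payoff 4 at {B,C}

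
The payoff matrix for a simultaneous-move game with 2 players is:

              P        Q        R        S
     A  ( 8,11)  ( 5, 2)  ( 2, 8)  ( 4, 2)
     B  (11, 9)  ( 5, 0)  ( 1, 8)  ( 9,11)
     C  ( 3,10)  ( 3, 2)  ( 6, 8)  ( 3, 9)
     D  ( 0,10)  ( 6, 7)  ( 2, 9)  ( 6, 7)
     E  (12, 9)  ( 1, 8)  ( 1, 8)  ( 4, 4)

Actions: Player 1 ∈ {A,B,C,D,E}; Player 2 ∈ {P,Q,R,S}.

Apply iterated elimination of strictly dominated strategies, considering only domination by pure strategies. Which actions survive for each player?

Survivors P1:{B,E} P2:{P,S}

P2 drop Q (P beats it: A:11>2 B:9>0 C:10>2 D:10>7 E:9>8)
P2 drop R (P beats it: A:11>8 B:9>8 C:10>8 D:10>9 E:9>8)
P1 drop A (B beats it: P:11>8 S:9>4)
P1 drop C (B beats it: P:11>3 S:9>3)
P1 drop D (B beats it: P:11>0 S:9>6)
P1→{B,E} P2→{P,S}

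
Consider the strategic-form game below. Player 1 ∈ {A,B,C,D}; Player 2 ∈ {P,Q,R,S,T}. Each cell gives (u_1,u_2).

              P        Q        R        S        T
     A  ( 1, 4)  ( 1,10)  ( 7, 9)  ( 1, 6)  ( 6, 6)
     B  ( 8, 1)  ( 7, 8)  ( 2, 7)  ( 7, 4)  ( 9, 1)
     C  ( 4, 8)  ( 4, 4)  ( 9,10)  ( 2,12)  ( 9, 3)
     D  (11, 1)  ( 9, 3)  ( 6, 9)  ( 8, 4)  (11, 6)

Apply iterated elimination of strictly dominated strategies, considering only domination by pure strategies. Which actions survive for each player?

Remaining: P1:{C,D} P2:{R,S}

P1 drop A (C beats it: P:4>1 Q:4>1 R:9>7 S:2>1 T:9>6)
P1 drop B (D beats it: P:11>8 Q:9>7 R:6>2 S:8>7 T:11>9)
P2 drop P (R beats it: C:10>8 D:9>1)
P2 drop Q (R beats it: C:10>4 D:9>3)
P2 drop T (R beats it: C:10>3 D:9>6)
P1→{C,D} P2→{R,S}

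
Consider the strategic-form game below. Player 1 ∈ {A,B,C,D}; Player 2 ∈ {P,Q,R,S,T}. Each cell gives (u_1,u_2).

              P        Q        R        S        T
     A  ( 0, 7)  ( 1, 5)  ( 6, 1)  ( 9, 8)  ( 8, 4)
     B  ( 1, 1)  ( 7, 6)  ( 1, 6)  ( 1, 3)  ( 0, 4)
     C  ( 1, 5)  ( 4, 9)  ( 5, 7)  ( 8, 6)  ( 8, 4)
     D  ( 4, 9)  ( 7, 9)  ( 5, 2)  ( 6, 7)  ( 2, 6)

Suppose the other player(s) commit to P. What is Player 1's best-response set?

u_1(A vs P) = 0
u_1(B vs P) = 1
u_1(C vs P) = 1
u_1(D vs P) = 4
max payoff 4 at {D}

P1 best: {D}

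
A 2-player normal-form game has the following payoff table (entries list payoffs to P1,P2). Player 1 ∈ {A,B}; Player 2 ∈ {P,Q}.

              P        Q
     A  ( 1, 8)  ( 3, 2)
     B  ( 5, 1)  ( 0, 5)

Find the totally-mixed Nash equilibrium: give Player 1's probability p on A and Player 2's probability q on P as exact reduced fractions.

P1 indiff ⇒ q·1+(1-q)·3 = q·5+(1-q)·0 ⇒ q(-4) = (1-q)(-3) ⇒ q = 3/7
P2 indiff ⇒ p·8+(1-p)·1 = p·2+(1-p)·5 ⇒ p(6) = (1-p)(4) ⇒ p = 2/5

(p,q) = (2/5, 3/7)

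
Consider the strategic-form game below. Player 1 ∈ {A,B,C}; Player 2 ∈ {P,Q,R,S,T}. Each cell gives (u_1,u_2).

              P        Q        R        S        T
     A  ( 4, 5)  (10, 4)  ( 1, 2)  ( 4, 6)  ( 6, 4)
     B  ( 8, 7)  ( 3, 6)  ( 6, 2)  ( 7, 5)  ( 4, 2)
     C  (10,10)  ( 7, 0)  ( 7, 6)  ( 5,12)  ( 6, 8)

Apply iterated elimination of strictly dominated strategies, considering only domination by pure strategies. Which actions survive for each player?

Survivors P1:{B,C} P2:{P,S}

P2 drop Q (P beats it: A:5>4 B:7>6 C:10>0)
P2 drop R (P beats it: A:5>2 B:7>2 C:10>6)
P2 drop T (P beats it: A:5>4 B:7>2 C:10>8)
P1 drop A (B beats it: P:8>4 S:7>4)
P1→{B,C} P2→{P,S}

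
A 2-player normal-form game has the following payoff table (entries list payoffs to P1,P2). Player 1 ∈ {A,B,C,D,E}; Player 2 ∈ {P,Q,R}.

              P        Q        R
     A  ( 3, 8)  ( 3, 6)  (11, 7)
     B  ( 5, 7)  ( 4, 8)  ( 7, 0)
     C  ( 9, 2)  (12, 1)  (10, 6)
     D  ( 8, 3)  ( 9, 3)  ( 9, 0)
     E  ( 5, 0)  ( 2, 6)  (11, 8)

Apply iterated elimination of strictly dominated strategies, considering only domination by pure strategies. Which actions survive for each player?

IESDS → P1:{A,C,E} P2:{P,R}

P1 drop B (C beats it: P:9>5 Q:12>4 R:10>7)
P1 drop D (C beats it: P:9>8 Q:12>9 R:10>9)
P2 drop Q (R beats it: A:7>6 C:6>1 E:8>6)
P1→{A,C,E} P2→{P,R}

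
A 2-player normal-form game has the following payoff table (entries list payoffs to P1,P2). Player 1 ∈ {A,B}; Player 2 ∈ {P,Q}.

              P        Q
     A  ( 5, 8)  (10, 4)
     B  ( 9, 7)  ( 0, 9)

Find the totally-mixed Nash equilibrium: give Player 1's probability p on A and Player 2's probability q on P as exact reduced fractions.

P1 indiff ⇒ q·5+(1-q)·10 = q·9+(1-q)·0 ⇒ q(-4) = (1-q)(-10) ⇒ q = 5/7
P2 indiff ⇒ p·8+(1-p)·7 = p·4+(1-p)·9 ⇒ p(4) = (1-p)(2) ⇒ p = 1/3

P1 mixes 1/3 on A; P2 mixes 5/7 on P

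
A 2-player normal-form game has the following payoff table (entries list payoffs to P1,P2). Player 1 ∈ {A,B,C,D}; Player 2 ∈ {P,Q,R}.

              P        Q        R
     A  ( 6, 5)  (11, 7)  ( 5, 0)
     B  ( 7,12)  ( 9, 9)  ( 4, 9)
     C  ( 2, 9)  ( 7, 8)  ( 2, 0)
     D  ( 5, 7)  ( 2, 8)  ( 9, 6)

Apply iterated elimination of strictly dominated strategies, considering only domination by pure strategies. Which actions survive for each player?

P1 drop C (A beats it: P:6>2 Q:11>7 R:5>2)
P2 drop R (P beats it: A:5>0 B:12>9 D:7>6)
P1 drop D (A beats it: P:6>5 Q:11>2)
P1→{A,B} P2→{P,Q}

Survivors P1:{A,B} P2:{P,Q}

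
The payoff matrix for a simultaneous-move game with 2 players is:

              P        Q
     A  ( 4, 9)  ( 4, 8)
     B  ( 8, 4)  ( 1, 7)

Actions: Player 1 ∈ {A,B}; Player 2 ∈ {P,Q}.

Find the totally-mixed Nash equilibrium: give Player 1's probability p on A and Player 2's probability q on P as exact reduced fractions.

p=3/4, q=3/7

P1 indiff ⇒ q·4+(1-q)·4 = q·8+(1-q)·1 ⇒ q(-4) = (1-q)(-3) ⇒ q = 3/7
P2 indiff ⇒ p·9+(1-p)·4 = p·8+(1-p)·7 ⇒ p(1) = (1-p)(3) ⇒ p = 3/4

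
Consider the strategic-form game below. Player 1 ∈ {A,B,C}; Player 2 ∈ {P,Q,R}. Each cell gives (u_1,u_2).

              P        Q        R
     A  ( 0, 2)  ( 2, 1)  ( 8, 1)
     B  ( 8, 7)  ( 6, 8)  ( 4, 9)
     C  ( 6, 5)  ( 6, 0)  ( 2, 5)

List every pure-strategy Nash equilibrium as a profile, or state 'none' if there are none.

(A,P): not NE [P1→B gives 8>0]
(A,Q): not NE [P1→C gives 6>2; P2→P gives 2>1]
(A,R): not NE [P2→P gives 2>1]
(B,P): not NE [P2→R gives 9>7]
(B,Q): not NE [P2→R gives 9>8]
(B,R): not NE [P1→A gives 8>4]
(C,P): not NE [P1→B gives 8>6]
(C,Q): not NE [P2→R gives 5>0]
(C,R): not NE [P1→A gives 8>2]

Equilibria: none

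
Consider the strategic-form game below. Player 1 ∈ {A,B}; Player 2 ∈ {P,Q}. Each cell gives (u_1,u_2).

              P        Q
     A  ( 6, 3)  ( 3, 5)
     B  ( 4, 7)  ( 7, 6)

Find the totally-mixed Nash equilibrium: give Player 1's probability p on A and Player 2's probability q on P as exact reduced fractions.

p=1/3, q=2/3

P1 indiff ⇒ q·6+(1-q)·3 = q·4+(1-q)·7 ⇒ q(2) = (1-q)(4) ⇒ q = 2/3
P2 indiff ⇒ p·3+(1-p)·7 = p·5+(1-p)·6 ⇒ p(-2) = (1-p)(-1) ⇒ p = 1/3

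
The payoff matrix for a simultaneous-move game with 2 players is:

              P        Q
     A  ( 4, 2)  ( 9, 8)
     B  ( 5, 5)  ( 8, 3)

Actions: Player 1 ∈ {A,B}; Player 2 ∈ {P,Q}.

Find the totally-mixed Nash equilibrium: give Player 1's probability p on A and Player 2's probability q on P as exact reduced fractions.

P1 mixes 1/4 on A; P2 mixes 1/2 on P

P1 indiff ⇒ q·4+(1-q)·9 = q·5+(1-q)·8 ⇒ q(-1) = (1-q)(-1) ⇒ q = 1/2
P2 indiff ⇒ p·2+(1-p)·5 = p·8+(1-p)·3 ⇒ p(-6) = (1-p)(-2) ⇒ p = 1/4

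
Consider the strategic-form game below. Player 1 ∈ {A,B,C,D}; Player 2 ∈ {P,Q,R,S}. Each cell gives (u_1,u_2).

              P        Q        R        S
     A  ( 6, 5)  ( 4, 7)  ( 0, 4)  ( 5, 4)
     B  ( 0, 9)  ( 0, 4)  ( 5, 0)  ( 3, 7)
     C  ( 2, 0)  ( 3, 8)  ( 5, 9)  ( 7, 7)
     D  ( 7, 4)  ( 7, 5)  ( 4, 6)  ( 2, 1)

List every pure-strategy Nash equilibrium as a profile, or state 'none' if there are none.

Nash profiles: (C,R)

(A,P): not NE [P1→D gives 7>6; P2→Q gives 7>5]
(A,Q): not NE [P1→D gives 7>4]
(A,R): not NE [P1→C gives 5>0; P2→Q gives 7>4]
(A,S): not NE [P1→C gives 7>5; P2→Q gives 7>4]
(B,P): not NE [P1→D gives 7>0]
(B,Q): not NE [P1→D gives 7>0; P2→P gives 9>4]
(B,R): not NE [P2→P gives 9>0]
(B,S): not NE [P1→C gives 7>3; P2→P gives 9>7]
(C,P): not NE [P1→D gives 7>2; P2→R gives 9>0]
(C,Q): not NE [P1→D gives 7>3; P2→R gives 9>8]
(C,R): NE
(C,S): not NE [P2→R gives 9>7]
(D,P): not NE [P2→R gives 6>4]
(D,Q): not NE [P2→R gives 6>5]
(D,R): not NE [P1→C gives 5>4]
(D,S): not NE [P1→C gives 7>2; P2→R gives 6>1]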